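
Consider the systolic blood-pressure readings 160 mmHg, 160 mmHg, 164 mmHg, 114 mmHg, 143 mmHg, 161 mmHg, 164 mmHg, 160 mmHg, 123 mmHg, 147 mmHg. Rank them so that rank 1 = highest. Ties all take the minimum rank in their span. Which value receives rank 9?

Sorted (descending): 164, 164, 161, 160, 160, 160, 147, 143, 123, 114
The 2 values of 164 occupy positions 1–2 → each gets rank 1.
The 3 values of 160 occupy positions 4–6 → each gets rank 4.
Rank 9 → value 123.

123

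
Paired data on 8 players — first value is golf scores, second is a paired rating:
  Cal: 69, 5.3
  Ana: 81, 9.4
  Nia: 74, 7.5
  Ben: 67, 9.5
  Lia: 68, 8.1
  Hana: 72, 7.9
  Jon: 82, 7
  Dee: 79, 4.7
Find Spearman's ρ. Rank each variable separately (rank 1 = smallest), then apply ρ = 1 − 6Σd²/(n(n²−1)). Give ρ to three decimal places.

-0.405

Ranks of variable 1: 3, 7, 5, 1, 2, 4, 8, 6
Ranks of variable 2: 2, 7, 4, 8, 6, 5, 3, 1
d = r₁ − r₂: 1, 0, 1, -7, -4, -1, 5, 5
d²: 1, 0, 1, 49, 16, 1, 25, 25; Σd² = 118
ρ = 1 − 6·118/(8·63) = 1 − 708/504 = -0.405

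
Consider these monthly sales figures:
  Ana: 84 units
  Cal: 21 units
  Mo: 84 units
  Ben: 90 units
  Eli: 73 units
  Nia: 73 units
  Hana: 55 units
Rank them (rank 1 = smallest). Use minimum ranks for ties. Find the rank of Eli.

Sorted (ascending): 21, 55, 73, 73, 84, 84, 90
The 2 values of 73 occupy positions 3–4 → each gets rank 3.
The 2 values of 84 occupy positions 5–6 → each gets rank 5.
Eli has value 73 units → rank 3.

3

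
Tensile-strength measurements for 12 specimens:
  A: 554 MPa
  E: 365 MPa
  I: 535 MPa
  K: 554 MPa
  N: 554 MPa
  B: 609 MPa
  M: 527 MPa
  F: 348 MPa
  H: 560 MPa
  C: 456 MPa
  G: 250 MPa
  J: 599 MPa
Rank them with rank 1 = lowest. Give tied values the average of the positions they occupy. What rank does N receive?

8

Sorted (ascending): 250, 348, 365, 456, 527, 535, 554, 554, 554, 560, 599, 609
The 3 values of 554 occupy positions 7–9 → average rank 8.
N has value 554 MPa → rank 8.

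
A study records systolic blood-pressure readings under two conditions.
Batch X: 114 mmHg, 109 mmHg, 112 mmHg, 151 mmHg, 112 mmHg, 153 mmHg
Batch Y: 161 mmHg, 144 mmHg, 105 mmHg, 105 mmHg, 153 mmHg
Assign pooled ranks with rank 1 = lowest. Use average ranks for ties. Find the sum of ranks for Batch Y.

30.5

Sorted (ascending): 105, 105, 109, 112, 112, 114, 144, 151, 153, 153, 161
The 2 values of 105 occupy positions 1–2 → average rank (1+2)/2 = 1.5.
The 2 values of 112 occupy positions 4–5 → average rank (4+5)/2 = 4.5.
The 2 values of 153 occupy positions 9–10 → average rank (9+10)/2 = 9.5.
Batch Y values → pooled ranks: 161→11, 144→7, 105→1.5, 105→1.5, 153→9.5
Rank sum = 11 + 7 + 1.5 + 1.5 + 9.5 = 30.5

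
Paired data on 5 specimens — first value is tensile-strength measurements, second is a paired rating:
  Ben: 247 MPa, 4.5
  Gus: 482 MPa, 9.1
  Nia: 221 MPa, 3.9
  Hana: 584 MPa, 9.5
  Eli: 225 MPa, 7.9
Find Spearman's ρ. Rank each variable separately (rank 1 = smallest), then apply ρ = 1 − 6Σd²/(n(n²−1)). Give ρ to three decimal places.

Ranks of variable 1: 3, 4, 1, 5, 2
Ranks of variable 2: 2, 4, 1, 5, 3
d = r₁ − r₂: 1, 0, 0, 0, -1
d²: 1, 0, 0, 0, 1; Σd² = 2
ρ = 1 − 6·2/(5·24) = 1 − 12/120 = 0.900

0.900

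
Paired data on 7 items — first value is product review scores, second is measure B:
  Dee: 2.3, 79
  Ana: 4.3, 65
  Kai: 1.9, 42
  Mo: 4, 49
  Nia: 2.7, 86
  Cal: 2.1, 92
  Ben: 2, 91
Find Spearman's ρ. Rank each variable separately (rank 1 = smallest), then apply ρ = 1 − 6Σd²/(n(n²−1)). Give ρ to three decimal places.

Ranks of variable 1: 4, 7, 1, 6, 5, 3, 2
Ranks of variable 2: 4, 3, 1, 2, 5, 7, 6
d = r₁ − r₂: 0, 4, 0, 4, 0, -4, -4
d²: 0, 16, 0, 16, 0, 16, 16; Σd² = 64
ρ = 1 − 6·64/(7·48) = 1 − 384/336 = -0.143

-0.143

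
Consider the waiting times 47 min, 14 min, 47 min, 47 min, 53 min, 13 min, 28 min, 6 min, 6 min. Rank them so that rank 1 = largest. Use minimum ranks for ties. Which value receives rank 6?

14

Sorted (descending): 53, 47, 47, 47, 28, 14, 13, 6, 6
The 3 values of 47 occupy positions 2–4 → each gets rank 2.
The 2 values of 6 occupy positions 8–9 → each gets rank 8.
Rank 6 → value 14.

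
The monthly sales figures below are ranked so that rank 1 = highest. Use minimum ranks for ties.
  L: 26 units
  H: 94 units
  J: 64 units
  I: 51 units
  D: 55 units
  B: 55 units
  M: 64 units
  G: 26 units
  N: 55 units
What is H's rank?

Sorted (descending): 94, 64, 64, 55, 55, 55, 51, 26, 26
The 2 values of 64 occupy positions 2–3 → each gets rank 2.
The 3 values of 55 occupy positions 4–6 → each gets rank 4.
The 2 values of 26 occupy positions 8–9 → each gets rank 8.
H has value 94 units → rank 1.

1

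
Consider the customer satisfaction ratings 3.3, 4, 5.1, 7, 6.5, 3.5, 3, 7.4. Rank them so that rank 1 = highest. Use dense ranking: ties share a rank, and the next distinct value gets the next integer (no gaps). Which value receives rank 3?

6.5

Sorted (descending): 7.4, 7, 6.5, 5.1, 4, 3.5, 3.3, 3
No ties — each value takes its position as its rank.
Rank 3 → value 6.5.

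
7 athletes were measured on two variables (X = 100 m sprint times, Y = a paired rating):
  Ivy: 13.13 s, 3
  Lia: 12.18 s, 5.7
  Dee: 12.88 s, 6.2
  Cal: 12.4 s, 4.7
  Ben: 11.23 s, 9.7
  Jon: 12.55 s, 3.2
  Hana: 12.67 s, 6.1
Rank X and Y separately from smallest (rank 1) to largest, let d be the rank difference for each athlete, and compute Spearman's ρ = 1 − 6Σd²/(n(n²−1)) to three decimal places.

-0.429

Ranks of variable 1: 7, 2, 6, 3, 1, 4, 5
Ranks of variable 2: 1, 4, 6, 3, 7, 2, 5
d = r₁ − r₂: 6, -2, 0, 0, -6, 2, 0
d²: 36, 4, 0, 0, 36, 4, 0; Σd² = 80
ρ = 1 − 6·80/(7·48) = 1 − 480/336 = -0.429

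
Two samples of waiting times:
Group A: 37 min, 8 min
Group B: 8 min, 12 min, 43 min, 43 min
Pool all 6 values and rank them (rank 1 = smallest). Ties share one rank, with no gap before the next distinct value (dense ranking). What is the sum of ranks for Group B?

11

Sorted (ascending): 8, 8, 12, 37, 43, 43
The 2 values of 8 share dense rank 1.
The 2 values of 43 share dense rank 4.
Remaining distinct values take the next consecutive integers.
Group B values → pooled ranks: 8→1, 12→2, 43→4, 43→4
Rank sum = 1 + 2 + 4 + 4 = 11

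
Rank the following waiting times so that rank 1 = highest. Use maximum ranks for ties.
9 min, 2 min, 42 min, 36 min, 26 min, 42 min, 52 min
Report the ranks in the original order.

6, 7, 3, 4, 5, 3, 1

Sorted (descending): 52, 42, 42, 36, 26, 9, 2
The 2 values of 42 occupy positions 2–3 → each gets rank 3.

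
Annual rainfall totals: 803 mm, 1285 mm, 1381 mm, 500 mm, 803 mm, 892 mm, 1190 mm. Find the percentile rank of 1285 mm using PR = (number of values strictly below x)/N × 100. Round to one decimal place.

71.4

N = 7.
Strictly below 1285: 5. Equal to 1285: 1.
PR = 5/7 × 100 = 71.4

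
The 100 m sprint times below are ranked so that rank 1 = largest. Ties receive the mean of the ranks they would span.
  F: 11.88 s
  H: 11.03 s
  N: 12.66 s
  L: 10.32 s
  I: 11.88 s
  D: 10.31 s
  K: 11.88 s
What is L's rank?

Sorted (descending): 12.66, 11.88, 11.88, 11.88, 11.03, 10.32, 10.31
The 3 values of 11.88 occupy positions 2–4 → average rank 3.
L has value 10.32 s → rank 6.

6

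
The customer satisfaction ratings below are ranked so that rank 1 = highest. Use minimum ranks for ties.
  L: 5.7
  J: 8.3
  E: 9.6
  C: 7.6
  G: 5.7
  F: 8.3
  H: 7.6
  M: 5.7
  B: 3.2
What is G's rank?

6

Sorted (descending): 9.6, 8.3, 8.3, 7.6, 7.6, 5.7, 5.7, 5.7, 3.2
The 2 values of 8.3 occupy positions 2–3 → each gets rank 2.
The 2 values of 7.6 occupy positions 4–5 → each gets rank 4.
The 3 values of 5.7 occupy positions 6–8 → each gets rank 6.
G has value 5.7 → rank 6.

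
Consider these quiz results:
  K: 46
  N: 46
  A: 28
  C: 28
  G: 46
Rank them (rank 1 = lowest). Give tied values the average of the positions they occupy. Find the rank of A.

1.5

Sorted (ascending): 28, 28, 46, 46, 46
The 2 values of 28 occupy positions 1–2 → average rank (1+2)/2 = 1.5.
The 3 values of 46 occupy positions 3–5 → average rank 4.
A has value 28 → rank 1.5.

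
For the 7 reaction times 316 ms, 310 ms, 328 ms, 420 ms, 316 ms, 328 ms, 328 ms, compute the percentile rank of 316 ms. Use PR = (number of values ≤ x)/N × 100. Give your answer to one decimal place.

42.9

N = 7.
Strictly below 316: 1. Equal to 316: 2.
PR = 3/7 × 100 = 42.9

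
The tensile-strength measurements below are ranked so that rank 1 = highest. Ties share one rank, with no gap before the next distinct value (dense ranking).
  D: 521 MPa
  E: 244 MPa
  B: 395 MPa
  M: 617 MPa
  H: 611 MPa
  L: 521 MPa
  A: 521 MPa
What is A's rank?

3

Sorted (descending): 617, 611, 521, 521, 521, 395, 244
The 3 values of 521 share dense rank 3.
Remaining distinct values take the next consecutive integers.
A has value 521 MPa → rank 3.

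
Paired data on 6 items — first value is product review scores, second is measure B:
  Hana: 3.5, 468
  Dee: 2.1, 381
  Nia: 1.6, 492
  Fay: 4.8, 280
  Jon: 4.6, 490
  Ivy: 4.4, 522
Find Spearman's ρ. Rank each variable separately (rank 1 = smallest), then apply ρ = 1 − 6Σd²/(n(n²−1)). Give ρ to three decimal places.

Ranks of variable 1: 3, 2, 1, 6, 5, 4
Ranks of variable 2: 3, 2, 5, 1, 4, 6
d = r₁ − r₂: 0, 0, -4, 5, 1, -2
d²: 0, 0, 16, 25, 1, 4; Σd² = 46
ρ = 1 − 6·46/(6·35) = 1 − 276/210 = -0.314

-0.314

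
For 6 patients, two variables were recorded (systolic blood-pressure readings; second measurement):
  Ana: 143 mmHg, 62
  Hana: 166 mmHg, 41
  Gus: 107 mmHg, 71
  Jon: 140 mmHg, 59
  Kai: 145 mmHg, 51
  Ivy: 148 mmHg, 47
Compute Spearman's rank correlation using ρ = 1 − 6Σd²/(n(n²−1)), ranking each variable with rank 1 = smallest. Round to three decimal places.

-0.943

Ranks of variable 1: 3, 6, 1, 2, 4, 5
Ranks of variable 2: 5, 1, 6, 4, 3, 2
d = r₁ − r₂: -2, 5, -5, -2, 1, 3
d²: 4, 25, 25, 4, 1, 9; Σd² = 68
ρ = 1 − 6·68/(6·35) = 1 − 408/210 = -0.943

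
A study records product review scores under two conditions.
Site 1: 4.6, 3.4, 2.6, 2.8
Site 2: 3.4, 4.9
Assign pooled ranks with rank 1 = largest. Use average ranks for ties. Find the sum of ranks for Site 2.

Sorted (descending): 4.9, 4.6, 3.4, 3.4, 2.8, 2.6
The 2 values of 3.4 occupy positions 3–4 → average rank (3+4)/2 = 3.5.
Site 2 values → pooled ranks: 3.4→3.5, 4.9→1
Rank sum = 3.5 + 1 = 4.5

4.5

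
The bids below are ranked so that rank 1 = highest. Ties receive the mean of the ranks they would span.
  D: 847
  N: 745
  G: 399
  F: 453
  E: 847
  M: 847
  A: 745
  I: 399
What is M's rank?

Sorted (descending): 847, 847, 847, 745, 745, 453, 399, 399
The 3 values of 847 occupy positions 1–3 → average rank 2.
The 2 values of 745 occupy positions 4–5 → average rank (4+5)/2 = 4.5.
The 2 values of 399 occupy positions 7–8 → average rank (7+8)/2 = 7.5.
M has value 847 → rank 2.

2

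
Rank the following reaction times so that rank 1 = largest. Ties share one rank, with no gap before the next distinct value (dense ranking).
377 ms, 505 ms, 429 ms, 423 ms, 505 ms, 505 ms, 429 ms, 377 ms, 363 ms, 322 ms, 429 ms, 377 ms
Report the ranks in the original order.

4, 1, 2, 3, 1, 1, 2, 4, 5, 6, 2, 4

Sorted (descending): 505, 505, 505, 429, 429, 429, 423, 377, 377, 377, 363, 322
The 3 values of 505 share dense rank 1.
The 3 values of 429 share dense rank 2.
The 3 values of 377 share dense rank 4.
Remaining distinct values take the next consecutive integers.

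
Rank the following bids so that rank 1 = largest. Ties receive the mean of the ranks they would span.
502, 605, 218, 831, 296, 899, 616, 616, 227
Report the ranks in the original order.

Sorted (descending): 899, 831, 616, 616, 605, 502, 296, 227, 218
The 2 values of 616 occupy positions 3–4 → average rank (3+4)/2 = 3.5.

6, 5, 9, 2, 7, 1, 3.5, 3.5, 8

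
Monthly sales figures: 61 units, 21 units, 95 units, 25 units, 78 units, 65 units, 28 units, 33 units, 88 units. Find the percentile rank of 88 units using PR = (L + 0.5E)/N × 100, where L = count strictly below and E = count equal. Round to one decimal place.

83.3

N = 9.
Strictly below 88: 7. Equal to 88: 1.
PR = (7 + 0.5·1)/9 × 100 = 83.3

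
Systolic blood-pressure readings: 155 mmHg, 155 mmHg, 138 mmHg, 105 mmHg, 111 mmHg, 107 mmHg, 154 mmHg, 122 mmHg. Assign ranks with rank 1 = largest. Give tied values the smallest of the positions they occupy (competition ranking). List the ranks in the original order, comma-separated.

Sorted (descending): 155, 155, 154, 138, 122, 111, 107, 105
The 2 values of 155 occupy positions 1–2 → each gets rank 1.

1, 1, 4, 8, 6, 7, 3, 5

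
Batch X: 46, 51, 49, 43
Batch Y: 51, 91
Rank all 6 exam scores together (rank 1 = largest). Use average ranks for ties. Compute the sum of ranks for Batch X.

Sorted (descending): 91, 51, 51, 49, 46, 43
The 2 values of 51 occupy positions 2–3 → average rank (2+3)/2 = 2.5.
Batch X values → pooled ranks: 46→5, 51→2.5, 49→4, 43→6
Rank sum = 5 + 2.5 + 4 + 6 = 17.5

17.5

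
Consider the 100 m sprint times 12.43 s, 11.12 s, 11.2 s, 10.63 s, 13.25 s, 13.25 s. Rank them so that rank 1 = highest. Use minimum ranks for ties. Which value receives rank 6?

Sorted (descending): 13.25, 13.25, 12.43, 11.2, 11.12, 10.63
The 2 values of 13.25 occupy positions 1–2 → each gets rank 1.
Rank 6 → value 10.63.

10.63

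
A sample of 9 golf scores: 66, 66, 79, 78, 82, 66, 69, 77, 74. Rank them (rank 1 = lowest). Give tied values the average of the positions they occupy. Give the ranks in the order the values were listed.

Sorted (ascending): 66, 66, 66, 69, 74, 77, 78, 79, 82
The 3 values of 66 occupy positions 1–3 → average rank 2.

2, 2, 8, 7, 9, 2, 4, 6, 5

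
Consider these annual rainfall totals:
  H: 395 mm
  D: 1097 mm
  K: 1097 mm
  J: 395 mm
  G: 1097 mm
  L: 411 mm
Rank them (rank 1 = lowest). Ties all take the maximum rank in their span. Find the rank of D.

6

Sorted (ascending): 395, 395, 411, 1097, 1097, 1097
The 2 values of 395 occupy positions 1–2 → each gets rank 2.
The 3 values of 1097 occupy positions 4–6 → each gets rank 6.
D has value 1097 mm → rank 6.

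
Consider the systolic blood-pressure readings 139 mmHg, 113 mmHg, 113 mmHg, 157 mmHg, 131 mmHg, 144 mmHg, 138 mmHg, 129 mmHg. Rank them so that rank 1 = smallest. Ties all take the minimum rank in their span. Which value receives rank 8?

Sorted (ascending): 113, 113, 129, 131, 138, 139, 144, 157
The 2 values of 113 occupy positions 1–2 → each gets rank 1.
Rank 8 → value 157.

157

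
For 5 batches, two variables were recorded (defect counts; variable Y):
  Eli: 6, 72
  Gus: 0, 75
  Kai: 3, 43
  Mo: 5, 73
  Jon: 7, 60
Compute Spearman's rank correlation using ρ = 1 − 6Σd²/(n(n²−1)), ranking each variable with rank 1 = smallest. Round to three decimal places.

-0.400

Ranks of variable 1: 4, 1, 2, 3, 5
Ranks of variable 2: 3, 5, 1, 4, 2
d = r₁ − r₂: 1, -4, 1, -1, 3
d²: 1, 16, 1, 1, 9; Σd² = 28
ρ = 1 − 6·28/(5·24) = 1 − 168/120 = -0.400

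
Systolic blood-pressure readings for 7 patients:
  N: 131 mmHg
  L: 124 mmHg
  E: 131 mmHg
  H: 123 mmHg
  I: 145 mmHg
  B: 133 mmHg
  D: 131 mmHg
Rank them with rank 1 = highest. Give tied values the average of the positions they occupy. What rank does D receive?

4

Sorted (descending): 145, 133, 131, 131, 131, 124, 123
The 3 values of 131 occupy positions 3–5 → average rank 4.
D has value 131 mmHg → rank 4.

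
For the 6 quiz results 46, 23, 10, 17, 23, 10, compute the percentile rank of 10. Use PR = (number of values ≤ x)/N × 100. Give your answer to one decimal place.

33.3

N = 6.
Strictly below 10: 0. Equal to 10: 2.
PR = 2/6 × 100 = 33.3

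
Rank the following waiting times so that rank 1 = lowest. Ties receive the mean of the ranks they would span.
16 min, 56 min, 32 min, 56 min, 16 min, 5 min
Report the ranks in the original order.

Sorted (ascending): 5, 16, 16, 32, 56, 56
The 2 values of 16 occupy positions 2–3 → average rank (2+3)/2 = 2.5.
The 2 values of 56 occupy positions 5–6 → average rank (5+6)/2 = 5.5.

2.5, 5.5, 4, 5.5, 2.5, 1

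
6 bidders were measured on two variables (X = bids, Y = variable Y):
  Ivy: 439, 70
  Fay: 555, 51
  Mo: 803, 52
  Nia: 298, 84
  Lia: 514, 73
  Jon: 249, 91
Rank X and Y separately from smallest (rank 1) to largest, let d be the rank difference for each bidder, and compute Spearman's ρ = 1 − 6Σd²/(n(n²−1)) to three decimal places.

-0.886

Ranks of variable 1: 3, 5, 6, 2, 4, 1
Ranks of variable 2: 3, 1, 2, 5, 4, 6
d = r₁ − r₂: 0, 4, 4, -3, 0, -5
d²: 0, 16, 16, 9, 0, 25; Σd² = 66
ρ = 1 − 6·66/(6·35) = 1 − 396/210 = -0.886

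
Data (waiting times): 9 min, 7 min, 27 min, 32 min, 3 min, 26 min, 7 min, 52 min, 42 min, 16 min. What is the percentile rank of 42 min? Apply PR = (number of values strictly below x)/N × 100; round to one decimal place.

80.0

N = 10.
Strictly below 42: 8. Equal to 42: 1.
PR = 8/10 × 100 = 80.0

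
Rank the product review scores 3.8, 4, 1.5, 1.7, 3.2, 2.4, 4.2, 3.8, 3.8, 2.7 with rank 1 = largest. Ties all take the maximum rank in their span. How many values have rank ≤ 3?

Sorted (descending): 4.2, 4, 3.8, 3.8, 3.8, 3.2, 2.7, 2.4, 1.7, 1.5
The 3 values of 3.8 occupy positions 3–5 → each gets rank 5.
Ranks ≤ 3: {1, 2} → 2 values.

2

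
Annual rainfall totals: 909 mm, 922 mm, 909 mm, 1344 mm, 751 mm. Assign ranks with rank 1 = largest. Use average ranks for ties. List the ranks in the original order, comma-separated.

Sorted (descending): 1344, 922, 909, 909, 751
The 2 values of 909 occupy positions 3–4 → average rank (3+4)/2 = 3.5.

3.5, 2, 3.5, 1, 5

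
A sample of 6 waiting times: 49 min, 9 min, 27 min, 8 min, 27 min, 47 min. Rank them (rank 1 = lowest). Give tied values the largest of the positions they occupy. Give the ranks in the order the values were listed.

6, 2, 4, 1, 4, 5

Sorted (ascending): 8, 9, 27, 27, 47, 49
The 2 values of 27 occupy positions 3–4 → each gets rank 4.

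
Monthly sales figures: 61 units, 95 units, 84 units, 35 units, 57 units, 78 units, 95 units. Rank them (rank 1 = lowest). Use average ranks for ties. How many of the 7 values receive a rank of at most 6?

Sorted (ascending): 35, 57, 61, 78, 84, 95, 95
The 2 values of 95 occupy positions 6–7 → average rank (6+7)/2 = 6.5.
Ranks ≤ 6: {1, 2, 3, 4, 5} → 5 values.

5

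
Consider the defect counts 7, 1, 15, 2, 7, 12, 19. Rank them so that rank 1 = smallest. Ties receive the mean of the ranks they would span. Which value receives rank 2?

Sorted (ascending): 1, 2, 7, 7, 12, 15, 19
The 2 values of 7 occupy positions 3–4 → average rank (3+4)/2 = 3.5.
Rank 2 → value 2.

2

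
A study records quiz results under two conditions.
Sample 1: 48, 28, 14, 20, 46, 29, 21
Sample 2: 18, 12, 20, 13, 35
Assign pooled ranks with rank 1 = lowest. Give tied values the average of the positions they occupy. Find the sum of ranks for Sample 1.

Sorted (ascending): 12, 13, 14, 18, 20, 20, 21, 28, 29, 35, 46, 48
The 2 values of 20 occupy positions 5–6 → average rank (5+6)/2 = 5.5.
Sample 1 values → pooled ranks: 48→12, 28→8, 14→3, 20→5.5, 46→11, 29→9, 21→7
Rank sum = 12 + 8 + 3 + 5.5 + 11 + 9 + 7 = 55.5

55.5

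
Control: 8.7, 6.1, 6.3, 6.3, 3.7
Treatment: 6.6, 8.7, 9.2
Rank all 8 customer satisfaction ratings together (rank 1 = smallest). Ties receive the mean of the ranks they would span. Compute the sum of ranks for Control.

Sorted (ascending): 3.7, 6.1, 6.3, 6.3, 6.6, 8.7, 8.7, 9.2
The 2 values of 6.3 occupy positions 3–4 → average rank (3+4)/2 = 3.5.
The 2 values of 8.7 occupy positions 6–7 → average rank (6+7)/2 = 6.5.
Control values → pooled ranks: 8.7→6.5, 6.1→2, 6.3→3.5, 6.3→3.5, 3.7→1
Rank sum = 6.5 + 2 + 3.5 + 3.5 + 1 = 16.5

16.5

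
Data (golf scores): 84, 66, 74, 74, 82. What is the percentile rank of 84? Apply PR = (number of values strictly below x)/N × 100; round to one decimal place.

80.0

N = 5.
Strictly below 84: 4. Equal to 84: 1.
PR = 4/5 × 100 = 80.0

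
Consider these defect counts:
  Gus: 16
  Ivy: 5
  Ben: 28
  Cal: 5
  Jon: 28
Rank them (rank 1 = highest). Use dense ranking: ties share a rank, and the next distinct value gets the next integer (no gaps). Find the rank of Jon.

Sorted (descending): 28, 28, 16, 5, 5
The 2 values of 28 share dense rank 1.
The 2 values of 5 share dense rank 3.
Remaining distinct values take the next consecutive integers.
Jon has value 28 → rank 1.

1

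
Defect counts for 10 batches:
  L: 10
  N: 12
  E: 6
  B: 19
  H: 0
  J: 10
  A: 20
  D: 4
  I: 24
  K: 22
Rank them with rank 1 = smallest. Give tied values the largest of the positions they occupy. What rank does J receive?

5

Sorted (ascending): 0, 4, 6, 10, 10, 12, 19, 20, 22, 24
The 2 values of 10 occupy positions 4–5 → each gets rank 5.
J has value 10 → rank 5.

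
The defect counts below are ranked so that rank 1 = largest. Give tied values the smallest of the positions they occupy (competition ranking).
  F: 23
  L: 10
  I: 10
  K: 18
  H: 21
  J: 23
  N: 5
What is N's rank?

7

Sorted (descending): 23, 23, 21, 18, 10, 10, 5
The 2 values of 23 occupy positions 1–2 → each gets rank 1.
The 2 values of 10 occupy positions 5–6 → each gets rank 5.
N has value 5 → rank 7.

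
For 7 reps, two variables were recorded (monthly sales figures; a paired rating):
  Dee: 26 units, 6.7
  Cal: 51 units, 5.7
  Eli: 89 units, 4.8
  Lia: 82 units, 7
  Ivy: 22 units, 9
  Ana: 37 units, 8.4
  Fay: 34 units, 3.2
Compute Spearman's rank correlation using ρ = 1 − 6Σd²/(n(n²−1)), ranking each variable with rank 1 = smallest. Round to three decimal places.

-0.393

Ranks of variable 1: 2, 5, 7, 6, 1, 4, 3
Ranks of variable 2: 4, 3, 2, 5, 7, 6, 1
d = r₁ − r₂: -2, 2, 5, 1, -6, -2, 2
d²: 4, 4, 25, 1, 36, 4, 4; Σd² = 78
ρ = 1 − 6·78/(7·48) = 1 − 468/336 = -0.393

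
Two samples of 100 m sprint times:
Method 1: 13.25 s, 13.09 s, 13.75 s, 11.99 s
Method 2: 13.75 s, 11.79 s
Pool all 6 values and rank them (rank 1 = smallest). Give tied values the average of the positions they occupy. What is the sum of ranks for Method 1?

Sorted (ascending): 11.79, 11.99, 13.09, 13.25, 13.75, 13.75
The 2 values of 13.75 occupy positions 5–6 → average rank (5+6)/2 = 5.5.
Method 1 values → pooled ranks: 13.25→4, 13.09→3, 13.75→5.5, 11.99→2
Rank sum = 4 + 3 + 5.5 + 2 = 14.5

14.5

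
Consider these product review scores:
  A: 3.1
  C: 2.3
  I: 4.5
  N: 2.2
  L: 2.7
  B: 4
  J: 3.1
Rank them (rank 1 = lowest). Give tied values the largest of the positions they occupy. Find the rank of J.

Sorted (ascending): 2.2, 2.3, 2.7, 3.1, 3.1, 4, 4.5
The 2 values of 3.1 occupy positions 4–5 → each gets rank 5.
J has value 3.1 → rank 5.

5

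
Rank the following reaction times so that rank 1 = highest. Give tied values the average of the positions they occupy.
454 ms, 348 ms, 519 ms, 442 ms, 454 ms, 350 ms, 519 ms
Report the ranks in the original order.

Sorted (descending): 519, 519, 454, 454, 442, 350, 348
The 2 values of 519 occupy positions 1–2 → average rank (1+2)/2 = 1.5.
The 2 values of 454 occupy positions 3–4 → average rank (3+4)/2 = 3.5.

3.5, 7, 1.5, 5, 3.5, 6, 1.5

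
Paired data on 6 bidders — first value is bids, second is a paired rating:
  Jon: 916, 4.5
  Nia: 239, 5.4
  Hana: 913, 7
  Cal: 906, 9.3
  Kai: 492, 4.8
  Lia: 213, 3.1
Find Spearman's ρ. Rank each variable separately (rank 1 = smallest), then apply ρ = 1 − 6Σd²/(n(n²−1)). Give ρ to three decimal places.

Ranks of variable 1: 6, 2, 5, 4, 3, 1
Ranks of variable 2: 2, 4, 5, 6, 3, 1
d = r₁ − r₂: 4, -2, 0, -2, 0, 0
d²: 16, 4, 0, 4, 0, 0; Σd² = 24
ρ = 1 − 6·24/(6·35) = 1 − 144/210 = 0.314

0.314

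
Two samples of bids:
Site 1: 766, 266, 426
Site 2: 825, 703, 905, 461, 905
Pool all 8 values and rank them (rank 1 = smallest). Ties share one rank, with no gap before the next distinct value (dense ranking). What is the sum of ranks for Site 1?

8

Sorted (ascending): 266, 426, 461, 703, 766, 825, 905, 905
The 2 values of 905 share dense rank 7.
Remaining distinct values take the next consecutive integers.
Site 1 values → pooled ranks: 766→5, 266→1, 426→2
Rank sum = 5 + 1 + 2 = 8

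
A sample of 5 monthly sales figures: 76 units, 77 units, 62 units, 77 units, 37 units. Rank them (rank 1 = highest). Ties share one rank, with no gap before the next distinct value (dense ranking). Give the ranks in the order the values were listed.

2, 1, 3, 1, 4

Sorted (descending): 77, 77, 76, 62, 37
The 2 values of 77 share dense rank 1.
Remaining distinct values take the next consecutive integers.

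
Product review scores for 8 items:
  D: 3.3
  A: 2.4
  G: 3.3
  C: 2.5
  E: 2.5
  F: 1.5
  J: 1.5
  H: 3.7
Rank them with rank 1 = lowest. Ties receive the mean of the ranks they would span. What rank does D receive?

6.5

Sorted (ascending): 1.5, 1.5, 2.4, 2.5, 2.5, 3.3, 3.3, 3.7
The 2 values of 1.5 occupy positions 1–2 → average rank (1+2)/2 = 1.5.
The 2 values of 2.5 occupy positions 4–5 → average rank (4+5)/2 = 4.5.
The 2 values of 3.3 occupy positions 6–7 → average rank (6+7)/2 = 6.5.
D has value 3.3 → rank 6.5.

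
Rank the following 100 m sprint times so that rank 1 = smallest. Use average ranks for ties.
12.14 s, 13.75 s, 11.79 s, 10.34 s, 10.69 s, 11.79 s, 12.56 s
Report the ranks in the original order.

5, 7, 3.5, 1, 2, 3.5, 6

Sorted (ascending): 10.34, 10.69, 11.79, 11.79, 12.14, 12.56, 13.75
The 2 values of 11.79 occupy positions 3–4 → average rank (3+4)/2 = 3.5.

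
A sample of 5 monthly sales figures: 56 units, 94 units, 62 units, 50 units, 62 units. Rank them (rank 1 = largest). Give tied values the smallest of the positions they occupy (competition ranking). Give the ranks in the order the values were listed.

4, 1, 2, 5, 2

Sorted (descending): 94, 62, 62, 56, 50
The 2 values of 62 occupy positions 2–3 → each gets rank 2.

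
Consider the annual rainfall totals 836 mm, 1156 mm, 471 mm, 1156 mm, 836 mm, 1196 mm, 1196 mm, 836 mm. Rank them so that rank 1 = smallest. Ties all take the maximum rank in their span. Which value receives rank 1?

471

Sorted (ascending): 471, 836, 836, 836, 1156, 1156, 1196, 1196
The 3 values of 836 occupy positions 2–4 → each gets rank 4.
The 2 values of 1156 occupy positions 5–6 → each gets rank 6.
The 2 values of 1196 occupy positions 7–8 → each gets rank 8.
Rank 1 → value 471.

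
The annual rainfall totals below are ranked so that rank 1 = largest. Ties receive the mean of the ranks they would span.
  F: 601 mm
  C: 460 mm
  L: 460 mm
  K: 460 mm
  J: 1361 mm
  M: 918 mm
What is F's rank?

Sorted (descending): 1361, 918, 601, 460, 460, 460
The 3 values of 460 occupy positions 4–6 → average rank 5.
F has value 601 mm → rank 3.

3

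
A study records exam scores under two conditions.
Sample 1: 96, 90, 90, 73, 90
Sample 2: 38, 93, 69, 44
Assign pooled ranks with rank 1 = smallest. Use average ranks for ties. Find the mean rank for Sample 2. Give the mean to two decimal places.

Sorted (ascending): 38, 44, 69, 73, 90, 90, 90, 93, 96
The 3 values of 90 occupy positions 5–7 → average rank 6.
Sample 2 values → pooled ranks: 38→1, 93→8, 69→3, 44→2
Mean rank = (1 + 8 + 3 + 2) / 4 = 3.50

3.50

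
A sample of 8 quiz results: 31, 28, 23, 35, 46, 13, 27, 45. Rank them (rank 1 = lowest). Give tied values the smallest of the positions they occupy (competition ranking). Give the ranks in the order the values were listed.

5, 4, 2, 6, 8, 1, 3, 7

Sorted (ascending): 13, 23, 27, 28, 31, 35, 45, 46
No ties — each value takes its position as its rank.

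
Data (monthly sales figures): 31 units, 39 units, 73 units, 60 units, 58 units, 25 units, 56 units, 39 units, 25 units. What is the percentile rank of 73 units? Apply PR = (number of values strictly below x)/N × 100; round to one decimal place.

N = 9.
Strictly below 73: 8. Equal to 73: 1.
PR = 8/9 × 100 = 88.9

88.9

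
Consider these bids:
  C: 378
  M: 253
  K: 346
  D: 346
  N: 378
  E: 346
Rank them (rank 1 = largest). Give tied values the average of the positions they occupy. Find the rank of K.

4

Sorted (descending): 378, 378, 346, 346, 346, 253
The 2 values of 378 occupy positions 1–2 → average rank (1+2)/2 = 1.5.
The 3 values of 346 occupy positions 3–5 → average rank 4.
K has value 346 → rank 4.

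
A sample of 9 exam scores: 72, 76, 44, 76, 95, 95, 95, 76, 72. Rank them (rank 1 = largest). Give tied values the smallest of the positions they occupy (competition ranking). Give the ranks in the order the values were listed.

Sorted (descending): 95, 95, 95, 76, 76, 76, 72, 72, 44
The 3 values of 95 occupy positions 1–3 → each gets rank 1.
The 3 values of 76 occupy positions 4–6 → each gets rank 4.
The 2 values of 72 occupy positions 7–8 → each gets rank 7.

7, 4, 9, 4, 1, 1, 1, 4, 7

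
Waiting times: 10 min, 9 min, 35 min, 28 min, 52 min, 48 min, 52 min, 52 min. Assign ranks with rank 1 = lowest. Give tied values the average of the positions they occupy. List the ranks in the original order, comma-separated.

Sorted (ascending): 9, 10, 28, 35, 48, 52, 52, 52
The 3 values of 52 occupy positions 6–8 → average rank 7.

2, 1, 4, 3, 7, 5, 7, 7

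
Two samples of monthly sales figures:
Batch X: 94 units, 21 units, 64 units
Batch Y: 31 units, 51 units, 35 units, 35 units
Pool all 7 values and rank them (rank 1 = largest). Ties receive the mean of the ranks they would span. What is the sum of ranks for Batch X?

10

Sorted (descending): 94, 64, 51, 35, 35, 31, 21
The 2 values of 35 occupy positions 4–5 → average rank (4+5)/2 = 4.5.
Batch X values → pooled ranks: 94→1, 21→7, 64→2
Rank sum = 1 + 7 + 2 = 10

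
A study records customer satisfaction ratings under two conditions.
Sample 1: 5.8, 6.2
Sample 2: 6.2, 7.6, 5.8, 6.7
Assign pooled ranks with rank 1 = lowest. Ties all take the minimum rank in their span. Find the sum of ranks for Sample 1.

4

Sorted (ascending): 5.8, 5.8, 6.2, 6.2, 6.7, 7.6
The 2 values of 5.8 occupy positions 1–2 → each gets rank 1.
The 2 values of 6.2 occupy positions 3–4 → each gets rank 3.
Sample 1 values → pooled ranks: 5.8→1, 6.2→3
Rank sum = 1 + 3 = 4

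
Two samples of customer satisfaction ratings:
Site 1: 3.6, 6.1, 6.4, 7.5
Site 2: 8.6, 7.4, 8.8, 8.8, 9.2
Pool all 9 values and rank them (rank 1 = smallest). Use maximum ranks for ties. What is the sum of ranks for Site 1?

11

Sorted (ascending): 3.6, 6.1, 6.4, 7.4, 7.5, 8.6, 8.8, 8.8, 9.2
The 2 values of 8.8 occupy positions 7–8 → each gets rank 8.
Site 1 values → pooled ranks: 3.6→1, 6.1→2, 6.4→3, 7.5→5
Rank sum = 1 + 2 + 3 + 5 = 11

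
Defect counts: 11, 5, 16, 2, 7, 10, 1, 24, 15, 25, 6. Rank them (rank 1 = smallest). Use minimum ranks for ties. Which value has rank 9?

Sorted (ascending): 1, 2, 5, 6, 7, 10, 11, 15, 16, 24, 25
No ties — each value takes its position as its rank.
Rank 9 → value 16.

16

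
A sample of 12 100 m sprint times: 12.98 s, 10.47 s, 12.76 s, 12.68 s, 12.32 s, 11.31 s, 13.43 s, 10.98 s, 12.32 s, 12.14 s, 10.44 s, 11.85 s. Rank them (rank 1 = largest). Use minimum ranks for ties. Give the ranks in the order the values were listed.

Sorted (descending): 13.43, 12.98, 12.76, 12.68, 12.32, 12.32, 12.14, 11.85, 11.31, 10.98, 10.47, 10.44
The 2 values of 12.32 occupy positions 5–6 → each gets rank 5.

2, 11, 3, 4, 5, 9, 1, 10, 5, 7, 12, 8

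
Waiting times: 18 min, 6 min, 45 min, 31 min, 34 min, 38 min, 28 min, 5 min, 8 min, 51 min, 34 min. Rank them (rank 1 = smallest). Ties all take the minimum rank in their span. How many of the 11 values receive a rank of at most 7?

Sorted (ascending): 5, 6, 8, 18, 28, 31, 34, 34, 38, 45, 51
The 2 values of 34 occupy positions 7–8 → each gets rank 7.
Ranks ≤ 7: {1, 2, 3, 4, 5, 6, 7, 7} → 8 values.

8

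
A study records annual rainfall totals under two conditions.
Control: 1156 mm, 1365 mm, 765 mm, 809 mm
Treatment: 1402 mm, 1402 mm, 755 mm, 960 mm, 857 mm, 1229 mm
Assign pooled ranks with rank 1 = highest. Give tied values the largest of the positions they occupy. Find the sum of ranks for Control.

25

Sorted (descending): 1402, 1402, 1365, 1229, 1156, 960, 857, 809, 765, 755
The 2 values of 1402 occupy positions 1–2 → each gets rank 2.
Control values → pooled ranks: 1156→5, 1365→3, 765→9, 809→8
Rank sum = 5 + 3 + 9 + 8 = 25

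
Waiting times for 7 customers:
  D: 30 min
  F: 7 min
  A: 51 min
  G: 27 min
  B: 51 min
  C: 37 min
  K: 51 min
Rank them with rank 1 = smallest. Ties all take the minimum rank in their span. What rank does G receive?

2

Sorted (ascending): 7, 27, 30, 37, 51, 51, 51
The 3 values of 51 occupy positions 5–7 → each gets rank 5.
G has value 27 min → rank 2.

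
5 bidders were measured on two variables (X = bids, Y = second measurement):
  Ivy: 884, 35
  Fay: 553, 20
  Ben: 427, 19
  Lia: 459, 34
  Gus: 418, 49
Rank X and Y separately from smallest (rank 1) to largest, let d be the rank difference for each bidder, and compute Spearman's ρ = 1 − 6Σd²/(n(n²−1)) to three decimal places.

Ranks of variable 1: 5, 4, 2, 3, 1
Ranks of variable 2: 4, 2, 1, 3, 5
d = r₁ − r₂: 1, 2, 1, 0, -4
d²: 1, 4, 1, 0, 16; Σd² = 22
ρ = 1 − 6·22/(5·24) = 1 − 132/120 = -0.100

-0.100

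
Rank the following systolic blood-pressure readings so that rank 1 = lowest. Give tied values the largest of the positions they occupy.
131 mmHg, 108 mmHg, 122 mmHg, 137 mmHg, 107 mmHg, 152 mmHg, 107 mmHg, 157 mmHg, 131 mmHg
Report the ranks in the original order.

Sorted (ascending): 107, 107, 108, 122, 131, 131, 137, 152, 157
The 2 values of 107 occupy positions 1–2 → each gets rank 2.
The 2 values of 131 occupy positions 5–6 → each gets rank 6.

6, 3, 4, 7, 2, 8, 2, 9, 6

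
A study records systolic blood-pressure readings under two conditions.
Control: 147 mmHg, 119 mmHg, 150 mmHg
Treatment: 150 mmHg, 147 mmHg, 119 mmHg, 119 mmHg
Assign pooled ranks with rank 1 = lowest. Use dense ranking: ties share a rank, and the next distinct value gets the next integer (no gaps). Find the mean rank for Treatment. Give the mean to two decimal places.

Sorted (ascending): 119, 119, 119, 147, 147, 150, 150
The 3 values of 119 share dense rank 1.
The 2 values of 147 share dense rank 2.
The 2 values of 150 share dense rank 3.
Treatment values → pooled ranks: 150→3, 147→2, 119→1, 119→1
Mean rank = (3 + 2 + 1 + 1) / 4 = 1.75

1.75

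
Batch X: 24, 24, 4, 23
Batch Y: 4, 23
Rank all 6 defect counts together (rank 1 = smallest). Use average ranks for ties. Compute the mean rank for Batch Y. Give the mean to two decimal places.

Sorted (ascending): 4, 4, 23, 23, 24, 24
The 2 values of 4 occupy positions 1–2 → average rank (1+2)/2 = 1.5.
The 2 values of 23 occupy positions 3–4 → average rank (3+4)/2 = 3.5.
The 2 values of 24 occupy positions 5–6 → average rank (5+6)/2 = 5.5.
Batch Y values → pooled ranks: 4→1.5, 23→3.5
Mean rank = (1.5 + 3.5) / 2 = 2.50

2.50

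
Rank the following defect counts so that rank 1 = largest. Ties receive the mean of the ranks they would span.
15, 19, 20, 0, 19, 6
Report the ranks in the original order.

Sorted (descending): 20, 19, 19, 15, 6, 0
The 2 values of 19 occupy positions 2–3 → average rank (2+3)/2 = 2.5.

4, 2.5, 1, 6, 2.5, 5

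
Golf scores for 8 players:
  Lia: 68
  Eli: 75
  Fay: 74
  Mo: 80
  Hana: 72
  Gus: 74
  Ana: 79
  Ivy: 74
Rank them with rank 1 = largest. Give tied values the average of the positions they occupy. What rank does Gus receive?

Sorted (descending): 80, 79, 75, 74, 74, 74, 72, 68
The 3 values of 74 occupy positions 4–6 → average rank 5.
Gus has value 74 → rank 5.

5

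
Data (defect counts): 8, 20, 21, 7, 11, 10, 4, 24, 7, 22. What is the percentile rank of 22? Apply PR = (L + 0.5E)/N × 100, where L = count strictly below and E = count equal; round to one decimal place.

N = 10.
Strictly below 22: 8. Equal to 22: 1.
PR = (8 + 0.5·1)/10 × 100 = 85.0

85.0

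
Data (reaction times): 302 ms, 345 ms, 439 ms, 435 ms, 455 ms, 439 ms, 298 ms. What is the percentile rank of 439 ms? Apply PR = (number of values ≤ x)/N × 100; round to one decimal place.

N = 7.
Strictly below 439: 4. Equal to 439: 2.
PR = 6/7 × 100 = 85.7

85.7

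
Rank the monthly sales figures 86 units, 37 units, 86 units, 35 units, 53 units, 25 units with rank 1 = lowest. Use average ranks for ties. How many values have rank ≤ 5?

Sorted (ascending): 25, 35, 37, 53, 86, 86
The 2 values of 86 occupy positions 5–6 → average rank (5+6)/2 = 5.5.
Ranks ≤ 5: {1, 2, 3, 4} → 4 values.

4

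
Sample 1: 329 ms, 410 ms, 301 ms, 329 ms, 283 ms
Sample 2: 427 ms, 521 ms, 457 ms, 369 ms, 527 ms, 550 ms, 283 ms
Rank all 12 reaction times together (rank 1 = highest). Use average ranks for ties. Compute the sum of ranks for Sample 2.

Sorted (descending): 550, 527, 521, 457, 427, 410, 369, 329, 329, 301, 283, 283
The 2 values of 329 occupy positions 8–9 → average rank (8+9)/2 = 8.5.
The 2 values of 283 occupy positions 11–12 → average rank (11+12)/2 = 11.5.
Sample 2 values → pooled ranks: 427→5, 521→3, 457→4, 369→7, 527→2, 550→1, 283→11.5
Rank sum = 5 + 3 + 4 + 7 + 2 + 1 + 11.5 = 33.5

33.5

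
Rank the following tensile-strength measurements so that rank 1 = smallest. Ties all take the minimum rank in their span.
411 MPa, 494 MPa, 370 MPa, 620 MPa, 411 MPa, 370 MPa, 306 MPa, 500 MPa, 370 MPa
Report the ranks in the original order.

5, 7, 2, 9, 5, 2, 1, 8, 2

Sorted (ascending): 306, 370, 370, 370, 411, 411, 494, 500, 620
The 3 values of 370 occupy positions 2–4 → each gets rank 2.
The 2 values of 411 occupy positions 5–6 → each gets rank 5.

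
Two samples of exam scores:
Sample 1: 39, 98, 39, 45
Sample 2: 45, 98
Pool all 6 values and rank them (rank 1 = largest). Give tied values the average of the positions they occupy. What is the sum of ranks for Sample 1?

Sorted (descending): 98, 98, 45, 45, 39, 39
The 2 values of 98 occupy positions 1–2 → average rank (1+2)/2 = 1.5.
The 2 values of 45 occupy positions 3–4 → average rank (3+4)/2 = 3.5.
The 2 values of 39 occupy positions 5–6 → average rank (5+6)/2 = 5.5.
Sample 1 values → pooled ranks: 39→5.5, 98→1.5, 39→5.5, 45→3.5
Rank sum = 5.5 + 1.5 + 5.5 + 3.5 = 16

16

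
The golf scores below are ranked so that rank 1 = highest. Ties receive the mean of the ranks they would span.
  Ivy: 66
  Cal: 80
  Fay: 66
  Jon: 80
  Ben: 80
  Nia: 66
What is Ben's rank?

Sorted (descending): 80, 80, 80, 66, 66, 66
The 3 values of 80 occupy positions 1–3 → average rank 2.
The 3 values of 66 occupy positions 4–6 → average rank 5.
Ben has value 80 → rank 2.

2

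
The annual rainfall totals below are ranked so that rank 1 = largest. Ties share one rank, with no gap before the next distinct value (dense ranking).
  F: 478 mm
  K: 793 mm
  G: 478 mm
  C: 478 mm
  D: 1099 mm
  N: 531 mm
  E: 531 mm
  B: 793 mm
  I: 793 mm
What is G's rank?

Sorted (descending): 1099, 793, 793, 793, 531, 531, 478, 478, 478
The 3 values of 793 share dense rank 2.
The 2 values of 531 share dense rank 3.
The 3 values of 478 share dense rank 4.
Remaining distinct values take the next consecutive integers.
G has value 478 mm → rank 4.

4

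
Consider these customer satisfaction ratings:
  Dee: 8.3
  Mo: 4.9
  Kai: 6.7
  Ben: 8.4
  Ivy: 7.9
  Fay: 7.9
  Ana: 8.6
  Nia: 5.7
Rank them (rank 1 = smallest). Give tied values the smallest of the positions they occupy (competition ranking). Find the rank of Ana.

8

Sorted (ascending): 4.9, 5.7, 6.7, 7.9, 7.9, 8.3, 8.4, 8.6
The 2 values of 7.9 occupy positions 4–5 → each gets rank 4.
Ana has value 8.6 → rank 8.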